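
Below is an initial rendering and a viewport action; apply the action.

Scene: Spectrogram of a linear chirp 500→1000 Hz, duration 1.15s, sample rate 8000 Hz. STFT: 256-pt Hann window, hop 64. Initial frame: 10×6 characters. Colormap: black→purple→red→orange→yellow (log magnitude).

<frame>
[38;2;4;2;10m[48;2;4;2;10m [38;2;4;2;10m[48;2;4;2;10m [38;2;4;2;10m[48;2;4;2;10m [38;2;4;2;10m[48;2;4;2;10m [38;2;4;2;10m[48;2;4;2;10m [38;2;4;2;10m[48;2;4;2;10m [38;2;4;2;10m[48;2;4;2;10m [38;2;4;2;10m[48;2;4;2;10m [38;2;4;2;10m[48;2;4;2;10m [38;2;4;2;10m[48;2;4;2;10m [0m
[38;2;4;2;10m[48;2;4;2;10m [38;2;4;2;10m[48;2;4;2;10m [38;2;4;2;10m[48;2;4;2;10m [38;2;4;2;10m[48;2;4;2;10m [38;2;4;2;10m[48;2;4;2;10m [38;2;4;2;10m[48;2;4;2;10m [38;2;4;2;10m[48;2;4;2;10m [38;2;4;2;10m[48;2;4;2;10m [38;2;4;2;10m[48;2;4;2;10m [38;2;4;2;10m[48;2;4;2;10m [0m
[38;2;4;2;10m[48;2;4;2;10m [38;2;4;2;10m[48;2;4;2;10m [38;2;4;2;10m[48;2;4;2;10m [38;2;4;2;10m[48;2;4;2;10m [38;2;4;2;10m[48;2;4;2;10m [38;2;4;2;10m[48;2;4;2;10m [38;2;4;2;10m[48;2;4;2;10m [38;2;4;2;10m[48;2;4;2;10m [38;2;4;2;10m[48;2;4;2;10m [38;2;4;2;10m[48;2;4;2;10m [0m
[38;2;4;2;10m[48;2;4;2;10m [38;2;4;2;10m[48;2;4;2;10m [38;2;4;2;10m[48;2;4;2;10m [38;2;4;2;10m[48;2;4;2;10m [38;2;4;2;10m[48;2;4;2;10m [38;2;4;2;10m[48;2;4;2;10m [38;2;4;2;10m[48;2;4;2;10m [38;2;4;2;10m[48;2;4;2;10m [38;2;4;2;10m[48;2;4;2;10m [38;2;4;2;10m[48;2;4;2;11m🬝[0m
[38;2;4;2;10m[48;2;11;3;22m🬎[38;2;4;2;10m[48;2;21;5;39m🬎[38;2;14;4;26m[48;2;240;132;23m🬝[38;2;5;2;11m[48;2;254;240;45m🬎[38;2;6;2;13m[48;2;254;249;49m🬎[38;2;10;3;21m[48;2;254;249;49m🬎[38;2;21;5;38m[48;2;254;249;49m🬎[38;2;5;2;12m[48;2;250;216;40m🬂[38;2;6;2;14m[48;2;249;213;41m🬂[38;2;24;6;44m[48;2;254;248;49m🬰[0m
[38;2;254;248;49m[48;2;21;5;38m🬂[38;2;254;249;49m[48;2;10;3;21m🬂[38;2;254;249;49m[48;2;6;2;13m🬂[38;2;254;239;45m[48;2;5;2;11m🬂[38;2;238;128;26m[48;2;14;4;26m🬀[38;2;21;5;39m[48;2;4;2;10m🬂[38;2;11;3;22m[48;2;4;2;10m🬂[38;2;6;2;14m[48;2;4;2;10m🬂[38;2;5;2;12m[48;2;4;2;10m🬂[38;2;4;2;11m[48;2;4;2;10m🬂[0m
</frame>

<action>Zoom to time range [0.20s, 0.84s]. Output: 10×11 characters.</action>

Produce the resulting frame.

<frame>
[38;2;4;2;10m[48;2;4;2;10m [38;2;4;2;10m[48;2;4;2;10m [38;2;4;2;10m[48;2;4;2;10m [38;2;4;2;10m[48;2;4;2;10m [38;2;4;2;10m[48;2;4;2;10m [38;2;4;2;10m[48;2;4;2;10m [38;2;4;2;10m[48;2;4;2;10m [38;2;4;2;10m[48;2;4;2;10m [38;2;4;2;10m[48;2;4;2;10m [38;2;4;2;10m[48;2;4;2;10m [0m
[38;2;4;2;10m[48;2;4;2;10m [38;2;4;2;10m[48;2;4;2;10m [38;2;4;2;10m[48;2;4;2;10m [38;2;4;2;10m[48;2;4;2;10m [38;2;4;2;10m[48;2;4;2;10m [38;2;4;2;10m[48;2;4;2;10m [38;2;4;2;10m[48;2;4;2;10m [38;2;4;2;10m[48;2;4;2;10m [38;2;4;2;10m[48;2;4;2;10m [38;2;4;2;10m[48;2;4;2;10m [0m
[38;2;4;2;10m[48;2;4;2;10m [38;2;4;2;10m[48;2;4;2;10m [38;2;4;2;10m[48;2;4;2;10m [38;2;4;2;10m[48;2;4;2;10m [38;2;4;2;10m[48;2;4;2;10m [38;2;4;2;10m[48;2;4;2;10m [38;2;4;2;10m[48;2;4;2;10m [38;2;4;2;10m[48;2;4;2;10m [38;2;4;2;10m[48;2;4;2;10m [38;2;4;2;10m[48;2;4;2;10m [0m
[38;2;4;2;10m[48;2;4;2;10m [38;2;4;2;10m[48;2;4;2;10m [38;2;4;2;10m[48;2;4;2;10m [38;2;4;2;10m[48;2;4;2;10m [38;2;4;2;10m[48;2;4;2;10m [38;2;4;2;10m[48;2;4;2;10m [38;2;4;2;10m[48;2;4;2;10m [38;2;4;2;10m[48;2;4;2;10m [38;2;4;2;10m[48;2;4;2;10m [38;2;4;2;10m[48;2;4;2;10m [0m
[38;2;4;2;10m[48;2;4;2;10m [38;2;4;2;10m[48;2;4;2;10m [38;2;4;2;10m[48;2;4;2;10m [38;2;4;2;10m[48;2;4;2;10m [38;2;4;2;10m[48;2;4;2;10m [38;2;4;2;10m[48;2;4;2;10m [38;2;4;2;10m[48;2;4;2;10m [38;2;4;2;10m[48;2;4;2;10m [38;2;4;2;10m[48;2;4;2;10m [38;2;4;2;10m[48;2;4;2;10m [0m
[38;2;4;2;10m[48;2;4;2;10m [38;2;4;2;10m[48;2;4;2;10m [38;2;4;2;10m[48;2;4;2;10m [38;2;4;2;10m[48;2;4;2;10m [38;2;4;2;10m[48;2;4;2;10m [38;2;4;2;10m[48;2;4;2;10m [38;2;4;2;10m[48;2;4;2;10m [38;2;4;2;10m[48;2;4;2;10m [38;2;4;2;10m[48;2;4;2;10m [38;2;4;2;10m[48;2;4;2;10m [0m
[38;2;4;2;10m[48;2;4;2;10m [38;2;4;2;10m[48;2;4;2;10m [38;2;4;2;10m[48;2;4;2;10m [38;2;4;2;10m[48;2;4;2;10m [38;2;4;2;10m[48;2;4;2;10m [38;2;4;2;10m[48;2;4;2;10m [38;2;4;2;10m[48;2;4;2;10m [38;2;4;2;10m[48;2;4;2;10m [38;2;4;2;10m[48;2;4;2;10m [38;2;4;2;10m[48;2;4;2;10m [0m
[38;2;4;2;10m[48;2;4;2;10m [38;2;4;2;10m[48;2;4;2;10m [38;2;4;2;10m[48;2;4;2;10m [38;2;4;2;10m[48;2;4;2;10m [38;2;4;2;10m[48;2;4;2;10m [38;2;4;2;10m[48;2;4;2;11m🬬[38;2;4;2;10m[48;2;4;2;11m🬎[38;2;4;2;10m[48;2;5;2;11m🬝[38;2;4;2;10m[48;2;5;2;12m🬝[38;2;4;2;10m[48;2;5;2;12m🬎[0m
[38;2;4;2;10m[48;2;12;3;23m🬎[38;2;5;2;13m[48;2;24;6;43m🬝[38;2;4;2;12m[48;2;31;7;56m🬎[38;2;5;2;13m[48;2;94;23;86m🬎[38;2;6;2;14m[48;2;246;167;26m🬎[38;2;9;3;19m[48;2;254;240;45m🬎[38;2;13;3;26m[48;2;254;248;48m🬎[38;2;24;5;43m[48;2;254;245;48m🬎[38;2;22;5;40m[48;2;241;193;52m🬆[38;2;10;3;21m[48;2;253;223;38m🬂[0m
[38;2;254;237;44m[48;2;12;3;24m🬎[38;2;252;214;35m[48;2;9;3;19m🬎[38;2;254;249;49m[48;2;63;16;50m🬂[38;2;254;248;48m[48;2;20;5;38m🬂[38;2;254;246;48m[48;2;12;3;24m🬂[38;2;254;238;45m[48;2;9;2;18m🬂[38;2;238;143;33m[48;2;6;2;14m🬂[38;2;57;13;89m[48;2;5;2;12m🬂[38;2;31;7;55m[48;2;5;2;12m🬂[38;2;17;4;33m[48;2;4;2;11m🬂[0m
[38;2;5;2;11m[48;2;4;2;10m🬂[38;2;4;2;11m[48;2;4;2;10m🬂[38;2;4;2;11m[48;2;4;2;10m🬂[38;2;4;2;11m[48;2;4;2;10m🬀[38;2;4;2;11m[48;2;4;2;10m🬀[38;2;4;2;10m[48;2;4;2;10m [38;2;4;2;10m[48;2;4;2;10m [38;2;4;2;10m[48;2;4;2;10m [38;2;4;2;10m[48;2;4;2;10m [38;2;4;2;10m[48;2;4;2;10m [0m
</frame>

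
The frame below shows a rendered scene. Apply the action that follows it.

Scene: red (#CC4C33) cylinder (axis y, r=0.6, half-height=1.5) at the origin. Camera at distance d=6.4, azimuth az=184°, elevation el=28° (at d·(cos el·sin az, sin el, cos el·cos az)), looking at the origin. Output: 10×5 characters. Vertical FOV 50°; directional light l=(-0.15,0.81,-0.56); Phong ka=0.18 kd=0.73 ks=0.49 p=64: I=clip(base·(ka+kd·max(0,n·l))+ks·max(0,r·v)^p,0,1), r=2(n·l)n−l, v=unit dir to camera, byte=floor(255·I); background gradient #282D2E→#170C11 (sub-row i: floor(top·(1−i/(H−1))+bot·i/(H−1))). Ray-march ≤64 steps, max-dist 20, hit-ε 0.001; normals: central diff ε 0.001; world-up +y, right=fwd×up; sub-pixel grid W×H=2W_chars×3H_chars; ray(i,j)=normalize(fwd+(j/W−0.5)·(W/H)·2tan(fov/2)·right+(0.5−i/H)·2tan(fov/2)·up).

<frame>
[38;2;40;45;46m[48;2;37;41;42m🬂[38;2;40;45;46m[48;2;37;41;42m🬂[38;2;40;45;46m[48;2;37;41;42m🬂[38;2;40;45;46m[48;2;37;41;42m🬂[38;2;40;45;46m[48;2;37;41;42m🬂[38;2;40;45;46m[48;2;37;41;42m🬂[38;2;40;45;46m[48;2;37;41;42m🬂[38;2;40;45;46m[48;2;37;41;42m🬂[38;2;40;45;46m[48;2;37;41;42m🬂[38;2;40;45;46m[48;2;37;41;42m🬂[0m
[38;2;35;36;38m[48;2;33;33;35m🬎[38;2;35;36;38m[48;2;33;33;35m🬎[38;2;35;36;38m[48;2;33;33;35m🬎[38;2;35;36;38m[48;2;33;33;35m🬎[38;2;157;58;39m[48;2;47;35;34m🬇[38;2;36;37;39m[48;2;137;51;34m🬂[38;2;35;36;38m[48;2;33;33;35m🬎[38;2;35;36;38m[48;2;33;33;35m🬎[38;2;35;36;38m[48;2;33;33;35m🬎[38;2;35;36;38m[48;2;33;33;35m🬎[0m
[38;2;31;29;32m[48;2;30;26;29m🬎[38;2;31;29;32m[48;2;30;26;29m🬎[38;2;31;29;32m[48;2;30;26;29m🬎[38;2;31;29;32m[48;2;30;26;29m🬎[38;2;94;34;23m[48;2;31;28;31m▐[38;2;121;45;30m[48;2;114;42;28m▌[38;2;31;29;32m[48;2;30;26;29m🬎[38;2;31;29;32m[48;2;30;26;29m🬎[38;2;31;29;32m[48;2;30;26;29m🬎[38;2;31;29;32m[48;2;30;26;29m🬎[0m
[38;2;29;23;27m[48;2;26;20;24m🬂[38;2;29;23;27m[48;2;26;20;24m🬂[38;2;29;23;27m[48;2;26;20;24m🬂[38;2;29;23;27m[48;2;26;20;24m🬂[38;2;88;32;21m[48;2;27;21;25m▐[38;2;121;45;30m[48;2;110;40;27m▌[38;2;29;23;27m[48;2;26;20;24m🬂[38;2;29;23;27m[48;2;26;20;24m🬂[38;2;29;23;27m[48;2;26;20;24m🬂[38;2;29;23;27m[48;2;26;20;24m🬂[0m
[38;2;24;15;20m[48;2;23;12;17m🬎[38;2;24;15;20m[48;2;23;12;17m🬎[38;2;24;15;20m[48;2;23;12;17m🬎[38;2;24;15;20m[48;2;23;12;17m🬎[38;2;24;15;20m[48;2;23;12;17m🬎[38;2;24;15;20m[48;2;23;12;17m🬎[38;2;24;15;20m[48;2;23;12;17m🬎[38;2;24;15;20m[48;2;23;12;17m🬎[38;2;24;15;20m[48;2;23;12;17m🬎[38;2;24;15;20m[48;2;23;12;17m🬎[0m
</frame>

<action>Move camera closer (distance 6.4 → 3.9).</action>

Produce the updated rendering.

<frame>
[38;2;40;45;46m[48;2;37;41;42m🬂[38;2;40;45;46m[48;2;37;41;42m🬂[38;2;40;45;46m[48;2;37;41;42m🬂[38;2;38;42;43m[48;2;51;19;12m🬴[38;2;58;41;38m[48;2;142;52;35m🬒[38;2;40;45;46m[48;2;139;51;34m🬂[38;2;135;50;33m[48;2;49;40;38m🬓[38;2;40;45;46m[48;2;37;41;42m🬂[38;2;40;45;46m[48;2;37;41;42m🬂[38;2;40;45;46m[48;2;37;41;42m🬂[0m
[38;2;35;36;38m[48;2;33;33;35m🬎[38;2;35;36;38m[48;2;33;33;35m🬎[38;2;35;36;38m[48;2;33;33;35m🬎[38;2;35;36;38m[48;2;33;33;35m🬎[38;2;112;41;28m[48;2;92;34;22m▐[38;2;121;45;30m[48;2;122;45;30m▌[38;2;112;41;27m[48;2;34;35;37m▌[38;2;35;36;38m[48;2;33;33;35m🬎[38;2;35;36;38m[48;2;33;33;35m🬎[38;2;35;36;38m[48;2;33;33;35m🬎[0m
[38;2;31;29;32m[48;2;30;26;29m🬎[38;2;31;29;32m[48;2;30;26;29m🬎[38;2;31;29;32m[48;2;30;26;29m🬎[38;2;31;29;32m[48;2;30;26;29m🬎[38;2;110;41;27m[48;2;85;32;21m▐[38;2;121;45;30m[48;2;122;45;30m🬲[38;2;108;40;26m[48;2;31;28;31m▌[38;2;31;29;32m[48;2;30;26;29m🬎[38;2;31;29;32m[48;2;30;26;29m🬎[38;2;31;29;32m[48;2;30;26;29m🬎[0m
[38;2;29;23;27m[48;2;26;20;24m🬂[38;2;29;23;27m[48;2;26;20;24m🬂[38;2;29;23;27m[48;2;26;20;24m🬂[38;2;29;23;27m[48;2;26;20;24m🬂[38;2;109;40;27m[48;2;75;27;18m▐[38;2;121;45;30m[48;2;121;45;30m [38;2;101;37;25m[48;2;27;21;25m▌[38;2;29;23;27m[48;2;26;20;24m🬂[38;2;29;23;27m[48;2;26;20;24m🬂[38;2;29;23;27m[48;2;26;20;24m🬂[0m
[38;2;24;15;20m[48;2;23;12;17m🬎[38;2;24;15;20m[48;2;23;12;17m🬎[38;2;24;15;20m[48;2;23;12;17m🬎[38;2;24;15;20m[48;2;23;12;17m🬎[38;2;106;39;26m[48;2;33;15;17m🬉[38;2;120;44;30m[48;2;23;12;17m🬎[38;2;93;34;23m[48;2;23;13;18m🬀[38;2;24;15;20m[48;2;23;12;17m🬎[38;2;24;15;20m[48;2;23;12;17m🬎[38;2;24;15;20m[48;2;23;12;17m🬎[0m
</frame>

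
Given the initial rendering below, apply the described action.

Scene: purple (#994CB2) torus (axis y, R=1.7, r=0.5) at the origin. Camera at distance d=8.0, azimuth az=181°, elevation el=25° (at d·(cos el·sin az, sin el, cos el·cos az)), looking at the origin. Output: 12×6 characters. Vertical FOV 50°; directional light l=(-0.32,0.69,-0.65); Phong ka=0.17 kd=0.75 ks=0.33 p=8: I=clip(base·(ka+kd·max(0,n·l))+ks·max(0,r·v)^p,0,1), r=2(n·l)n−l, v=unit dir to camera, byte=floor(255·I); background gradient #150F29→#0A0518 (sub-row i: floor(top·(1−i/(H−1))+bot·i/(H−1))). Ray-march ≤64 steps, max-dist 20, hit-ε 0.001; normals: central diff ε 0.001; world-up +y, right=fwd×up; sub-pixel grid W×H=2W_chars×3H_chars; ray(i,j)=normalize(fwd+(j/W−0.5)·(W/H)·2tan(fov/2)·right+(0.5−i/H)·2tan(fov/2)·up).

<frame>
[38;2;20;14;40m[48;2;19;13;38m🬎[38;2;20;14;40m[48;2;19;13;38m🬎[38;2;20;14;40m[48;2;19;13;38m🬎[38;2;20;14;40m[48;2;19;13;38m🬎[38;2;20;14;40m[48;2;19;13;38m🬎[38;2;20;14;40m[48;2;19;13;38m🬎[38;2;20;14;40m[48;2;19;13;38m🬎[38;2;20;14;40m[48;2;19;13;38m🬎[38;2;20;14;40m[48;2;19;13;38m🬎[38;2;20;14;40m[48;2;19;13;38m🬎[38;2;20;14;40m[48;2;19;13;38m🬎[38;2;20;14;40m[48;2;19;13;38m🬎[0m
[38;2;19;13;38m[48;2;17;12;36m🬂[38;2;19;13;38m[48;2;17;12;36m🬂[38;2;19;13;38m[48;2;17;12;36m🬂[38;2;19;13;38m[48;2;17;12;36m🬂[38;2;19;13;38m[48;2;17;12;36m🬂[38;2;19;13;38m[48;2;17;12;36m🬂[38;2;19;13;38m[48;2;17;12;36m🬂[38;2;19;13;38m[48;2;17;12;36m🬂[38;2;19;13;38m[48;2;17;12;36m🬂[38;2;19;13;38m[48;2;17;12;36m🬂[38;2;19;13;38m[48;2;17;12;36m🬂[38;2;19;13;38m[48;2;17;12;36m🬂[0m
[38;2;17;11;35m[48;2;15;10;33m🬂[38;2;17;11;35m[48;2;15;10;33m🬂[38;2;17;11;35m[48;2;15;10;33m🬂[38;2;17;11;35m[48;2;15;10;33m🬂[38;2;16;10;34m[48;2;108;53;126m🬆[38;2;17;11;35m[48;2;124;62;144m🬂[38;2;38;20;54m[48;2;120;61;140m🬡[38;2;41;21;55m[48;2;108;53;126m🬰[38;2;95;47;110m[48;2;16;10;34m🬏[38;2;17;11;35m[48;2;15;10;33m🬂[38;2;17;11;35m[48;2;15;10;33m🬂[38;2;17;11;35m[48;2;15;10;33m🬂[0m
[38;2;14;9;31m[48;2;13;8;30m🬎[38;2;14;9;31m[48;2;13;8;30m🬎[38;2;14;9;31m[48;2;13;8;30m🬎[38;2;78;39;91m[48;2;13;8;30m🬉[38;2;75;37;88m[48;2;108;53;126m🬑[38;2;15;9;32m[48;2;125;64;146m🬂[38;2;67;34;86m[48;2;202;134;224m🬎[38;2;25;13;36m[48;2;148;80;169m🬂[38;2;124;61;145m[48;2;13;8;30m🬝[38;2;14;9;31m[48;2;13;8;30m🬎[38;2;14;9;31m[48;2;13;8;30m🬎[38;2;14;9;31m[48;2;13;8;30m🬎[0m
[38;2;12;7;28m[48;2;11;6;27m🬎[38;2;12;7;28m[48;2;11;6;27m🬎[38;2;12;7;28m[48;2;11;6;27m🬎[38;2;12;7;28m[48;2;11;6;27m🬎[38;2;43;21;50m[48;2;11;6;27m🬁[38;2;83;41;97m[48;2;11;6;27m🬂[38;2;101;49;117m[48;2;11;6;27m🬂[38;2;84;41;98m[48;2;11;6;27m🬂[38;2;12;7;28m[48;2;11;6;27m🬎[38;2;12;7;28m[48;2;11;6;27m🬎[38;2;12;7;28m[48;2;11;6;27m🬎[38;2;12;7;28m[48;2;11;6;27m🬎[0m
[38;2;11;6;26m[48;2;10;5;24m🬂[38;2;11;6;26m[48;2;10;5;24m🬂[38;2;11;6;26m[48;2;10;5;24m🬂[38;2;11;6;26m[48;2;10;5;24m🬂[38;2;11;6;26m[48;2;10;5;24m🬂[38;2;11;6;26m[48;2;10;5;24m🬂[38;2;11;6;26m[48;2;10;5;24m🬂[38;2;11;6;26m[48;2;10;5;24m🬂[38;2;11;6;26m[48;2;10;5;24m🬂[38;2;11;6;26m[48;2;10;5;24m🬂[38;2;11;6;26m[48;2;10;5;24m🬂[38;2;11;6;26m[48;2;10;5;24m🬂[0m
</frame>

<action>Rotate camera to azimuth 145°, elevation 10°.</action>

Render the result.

<frame>
[38;2;20;14;40m[48;2;19;13;38m🬎[38;2;20;14;40m[48;2;19;13;38m🬎[38;2;20;14;40m[48;2;19;13;38m🬎[38;2;20;14;40m[48;2;19;13;38m🬎[38;2;20;14;40m[48;2;19;13;38m🬎[38;2;20;14;40m[48;2;19;13;38m🬎[38;2;20;14;40m[48;2;19;13;38m🬎[38;2;20;14;40m[48;2;19;13;38m🬎[38;2;20;14;40m[48;2;19;13;38m🬎[38;2;20;14;40m[48;2;19;13;38m🬎[38;2;20;14;40m[48;2;19;13;38m🬎[38;2;20;14;40m[48;2;19;13;38m🬎[0m
[38;2;19;13;38m[48;2;17;12;36m🬂[38;2;19;13;38m[48;2;17;12;36m🬂[38;2;19;13;38m[48;2;17;12;36m🬂[38;2;19;13;38m[48;2;17;12;36m🬂[38;2;19;13;38m[48;2;17;12;36m🬂[38;2;19;13;38m[48;2;17;12;36m🬂[38;2;19;13;38m[48;2;17;12;36m🬂[38;2;19;13;38m[48;2;17;12;36m🬂[38;2;19;13;38m[48;2;17;12;36m🬂[38;2;19;13;38m[48;2;17;12;36m🬂[38;2;19;13;38m[48;2;17;12;36m🬂[38;2;19;13;38m[48;2;17;12;36m🬂[0m
[38;2;17;11;35m[48;2;15;10;33m🬂[38;2;17;11;35m[48;2;15;10;33m🬂[38;2;17;11;35m[48;2;15;10;33m🬂[38;2;17;11;35m[48;2;15;10;33m🬂[38;2;16;10;34m[48;2;124;61;145m🬎[38;2;16;10;34m[48;2;176;111;198m🬎[38;2;16;10;34m[48;2;94;49;108m🬎[38;2;16;10;34m[48;2;49;24;58m🬎[38;2;95;47;110m[48;2;16;10;34m🬏[38;2;17;11;35m[48;2;15;10;33m🬂[38;2;17;11;35m[48;2;15;10;33m🬂[38;2;17;11;35m[48;2;15;10;33m🬂[0m
[38;2;14;9;31m[48;2;13;8;30m🬎[38;2;14;9;31m[48;2;13;8;30m🬎[38;2;14;9;31m[48;2;13;8;30m🬎[38;2;27;13;31m[48;2;13;8;30m🬉[38;2;69;34;81m[48;2;25;12;33m🬂[38;2;87;43;101m[48;2;35;16;40m🬊[38;2;115;62;132m[48;2;44;21;51m🬊[38;2;173;109;194m[48;2;63;31;73m🬂[38;2;128;67;149m[48;2;37;19;53m🬆[38;2;14;9;31m[48;2;13;8;30m🬎[38;2;14;9;31m[48;2;13;8;30m🬎[38;2;14;9;31m[48;2;13;8;30m🬎[0m
[38;2;12;7;28m[48;2;11;6;27m🬎[38;2;12;7;28m[48;2;11;6;27m🬎[38;2;12;7;28m[48;2;11;6;27m🬎[38;2;12;7;28m[48;2;11;6;27m🬎[38;2;12;7;28m[48;2;11;6;27m🬎[38;2;12;7;28m[48;2;11;6;27m🬎[38;2;12;7;28m[48;2;11;6;27m🬎[38;2;12;7;28m[48;2;11;6;27m🬎[38;2;12;7;28m[48;2;11;6;27m🬎[38;2;12;7;28m[48;2;11;6;27m🬎[38;2;12;7;28m[48;2;11;6;27m🬎[38;2;12;7;28m[48;2;11;6;27m🬎[0m
[38;2;11;6;26m[48;2;10;5;24m🬂[38;2;11;6;26m[48;2;10;5;24m🬂[38;2;11;6;26m[48;2;10;5;24m🬂[38;2;11;6;26m[48;2;10;5;24m🬂[38;2;11;6;26m[48;2;10;5;24m🬂[38;2;11;6;26m[48;2;10;5;24m🬂[38;2;11;6;26m[48;2;10;5;24m🬂[38;2;11;6;26m[48;2;10;5;24m🬂[38;2;11;6;26m[48;2;10;5;24m🬂[38;2;11;6;26m[48;2;10;5;24m🬂[38;2;11;6;26m[48;2;10;5;24m🬂[38;2;11;6;26m[48;2;10;5;24m🬂[0m
</frame>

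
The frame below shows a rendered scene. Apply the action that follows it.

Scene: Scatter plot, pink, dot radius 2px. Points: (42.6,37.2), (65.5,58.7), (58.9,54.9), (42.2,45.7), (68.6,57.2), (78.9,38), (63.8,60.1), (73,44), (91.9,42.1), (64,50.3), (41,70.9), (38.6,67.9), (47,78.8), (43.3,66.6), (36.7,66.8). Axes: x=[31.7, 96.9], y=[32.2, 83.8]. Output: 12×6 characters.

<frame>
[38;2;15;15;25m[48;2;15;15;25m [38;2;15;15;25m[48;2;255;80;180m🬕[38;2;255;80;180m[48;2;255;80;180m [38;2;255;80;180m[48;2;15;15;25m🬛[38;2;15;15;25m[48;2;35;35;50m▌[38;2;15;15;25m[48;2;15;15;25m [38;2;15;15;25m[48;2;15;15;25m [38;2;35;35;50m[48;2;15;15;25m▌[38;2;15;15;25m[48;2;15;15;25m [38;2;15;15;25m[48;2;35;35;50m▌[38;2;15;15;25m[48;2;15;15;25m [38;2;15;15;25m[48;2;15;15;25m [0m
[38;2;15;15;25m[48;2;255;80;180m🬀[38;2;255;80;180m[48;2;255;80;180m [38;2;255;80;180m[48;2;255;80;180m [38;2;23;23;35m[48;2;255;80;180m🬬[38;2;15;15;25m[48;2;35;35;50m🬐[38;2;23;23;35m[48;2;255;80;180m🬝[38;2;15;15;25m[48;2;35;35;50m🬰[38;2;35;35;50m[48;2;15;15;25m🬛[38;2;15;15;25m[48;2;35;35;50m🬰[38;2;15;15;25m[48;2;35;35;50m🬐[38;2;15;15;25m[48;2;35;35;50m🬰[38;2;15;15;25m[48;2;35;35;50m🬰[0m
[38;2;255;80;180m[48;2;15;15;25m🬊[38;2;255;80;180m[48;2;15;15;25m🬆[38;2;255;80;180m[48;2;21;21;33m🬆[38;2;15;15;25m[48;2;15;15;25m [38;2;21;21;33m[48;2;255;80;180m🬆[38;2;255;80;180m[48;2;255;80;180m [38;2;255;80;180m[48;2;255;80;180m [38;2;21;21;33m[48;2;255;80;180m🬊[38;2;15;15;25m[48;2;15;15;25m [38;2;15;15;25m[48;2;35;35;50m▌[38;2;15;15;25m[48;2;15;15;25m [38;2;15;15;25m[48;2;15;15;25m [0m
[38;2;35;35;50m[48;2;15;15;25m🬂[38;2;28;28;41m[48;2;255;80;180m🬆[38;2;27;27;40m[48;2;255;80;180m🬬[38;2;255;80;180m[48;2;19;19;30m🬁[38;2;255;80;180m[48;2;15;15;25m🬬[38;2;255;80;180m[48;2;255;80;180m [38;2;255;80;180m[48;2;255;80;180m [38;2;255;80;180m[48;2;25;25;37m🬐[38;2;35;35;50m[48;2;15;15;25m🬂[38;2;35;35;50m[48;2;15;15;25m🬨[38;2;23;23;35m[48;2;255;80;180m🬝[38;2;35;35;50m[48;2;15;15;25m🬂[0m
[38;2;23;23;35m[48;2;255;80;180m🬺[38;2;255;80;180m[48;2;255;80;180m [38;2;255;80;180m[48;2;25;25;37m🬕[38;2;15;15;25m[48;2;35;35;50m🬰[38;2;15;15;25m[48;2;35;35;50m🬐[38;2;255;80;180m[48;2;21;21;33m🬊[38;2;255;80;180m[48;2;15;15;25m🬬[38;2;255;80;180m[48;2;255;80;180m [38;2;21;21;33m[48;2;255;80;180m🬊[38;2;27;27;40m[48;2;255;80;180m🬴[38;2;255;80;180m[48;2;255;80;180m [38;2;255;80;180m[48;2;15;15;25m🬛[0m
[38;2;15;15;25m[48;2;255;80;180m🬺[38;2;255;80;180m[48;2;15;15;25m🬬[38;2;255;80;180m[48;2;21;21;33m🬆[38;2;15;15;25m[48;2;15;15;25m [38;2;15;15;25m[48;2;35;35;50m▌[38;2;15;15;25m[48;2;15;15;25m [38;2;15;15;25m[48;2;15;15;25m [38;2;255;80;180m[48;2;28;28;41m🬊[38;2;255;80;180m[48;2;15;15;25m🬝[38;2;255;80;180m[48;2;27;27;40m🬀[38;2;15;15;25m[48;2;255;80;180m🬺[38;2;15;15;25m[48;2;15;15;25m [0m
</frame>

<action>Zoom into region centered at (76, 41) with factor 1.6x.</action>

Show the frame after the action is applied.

<frame>
[38;2;255;80;180m[48;2;255;80;180m [38;2;255;80;180m[48;2;255;80;180m [38;2;255;80;180m[48;2;255;80;180m [38;2;255;80;180m[48;2;15;15;25m🬬[38;2;255;80;180m[48;2;28;28;41m🬆[38;2;15;15;25m[48;2;15;15;25m [38;2;15;15;25m[48;2;15;15;25m [38;2;35;35;50m[48;2;15;15;25m▌[38;2;15;15;25m[48;2;15;15;25m [38;2;15;15;25m[48;2;35;35;50m▌[38;2;15;15;25m[48;2;15;15;25m [38;2;15;15;25m[48;2;15;15;25m [0m
[38;2;23;23;35m[48;2;255;80;180m🬺[38;2;255;80;180m[48;2;21;21;33m🬊[38;2;255;80;180m[48;2;15;15;25m🬝[38;2;255;80;180m[48;2;23;23;35m🬀[38;2;28;28;41m[48;2;255;80;180m🬆[38;2;23;23;35m[48;2;255;80;180m🬬[38;2;15;15;25m[48;2;35;35;50m🬰[38;2;35;35;50m[48;2;15;15;25m🬛[38;2;15;15;25m[48;2;35;35;50m🬰[38;2;15;15;25m[48;2;35;35;50m🬐[38;2;23;23;35m[48;2;255;80;180m🬬[38;2;15;15;25m[48;2;35;35;50m🬰[0m
[38;2;15;15;25m[48;2;15;15;25m [38;2;15;15;25m[48;2;15;15;25m [38;2;35;35;50m[48;2;15;15;25m▌[38;2;15;15;25m[48;2;255;80;180m🬺[38;2;255;80;180m[48;2;15;15;25m🬬[38;2;255;80;180m[48;2;15;15;25m🬆[38;2;15;15;25m[48;2;255;80;180m🬝[38;2;35;35;50m[48;2;15;15;25m▌[38;2;15;15;25m[48;2;15;15;25m [38;2;15;15;25m[48;2;255;80;180m🬐[38;2;255;80;180m[48;2;255;80;180m [38;2;15;15;25m[48;2;255;80;180m🬸[0m
[38;2;35;35;50m[48;2;15;15;25m🬂[38;2;35;35;50m[48;2;15;15;25m🬂[38;2;35;35;50m[48;2;15;15;25m🬕[38;2;35;35;50m[48;2;15;15;25m🬂[38;2;35;35;50m[48;2;15;15;25m🬨[38;2;23;23;35m[48;2;255;80;180m🬴[38;2;255;80;180m[48;2;255;80;180m [38;2;255;80;180m[48;2;25;25;37m🬛[38;2;35;35;50m[48;2;15;15;25m🬂[38;2;35;35;50m[48;2;15;15;25m🬨[38;2;255;80;180m[48;2;19;19;30m🬀[38;2;35;35;50m[48;2;15;15;25m🬂[0m
[38;2;15;15;25m[48;2;35;35;50m🬰[38;2;15;15;25m[48;2;35;35;50m🬰[38;2;35;35;50m[48;2;15;15;25m🬛[38;2;15;15;25m[48;2;35;35;50m🬰[38;2;15;15;25m[48;2;35;35;50m🬐[38;2;15;15;25m[48;2;35;35;50m🬰[38;2;23;23;35m[48;2;255;80;180m🬺[38;2;35;35;50m[48;2;15;15;25m🬛[38;2;15;15;25m[48;2;35;35;50m🬰[38;2;15;15;25m[48;2;35;35;50m🬐[38;2;15;15;25m[48;2;35;35;50m🬰[38;2;15;15;25m[48;2;35;35;50m🬰[0m
[38;2;15;15;25m[48;2;15;15;25m [38;2;15;15;25m[48;2;15;15;25m [38;2;35;35;50m[48;2;15;15;25m▌[38;2;15;15;25m[48;2;15;15;25m [38;2;15;15;25m[48;2;35;35;50m▌[38;2;15;15;25m[48;2;15;15;25m [38;2;15;15;25m[48;2;15;15;25m [38;2;35;35;50m[48;2;15;15;25m▌[38;2;15;15;25m[48;2;15;15;25m [38;2;15;15;25m[48;2;35;35;50m▌[38;2;15;15;25m[48;2;15;15;25m [38;2;15;15;25m[48;2;15;15;25m [0m
</frame>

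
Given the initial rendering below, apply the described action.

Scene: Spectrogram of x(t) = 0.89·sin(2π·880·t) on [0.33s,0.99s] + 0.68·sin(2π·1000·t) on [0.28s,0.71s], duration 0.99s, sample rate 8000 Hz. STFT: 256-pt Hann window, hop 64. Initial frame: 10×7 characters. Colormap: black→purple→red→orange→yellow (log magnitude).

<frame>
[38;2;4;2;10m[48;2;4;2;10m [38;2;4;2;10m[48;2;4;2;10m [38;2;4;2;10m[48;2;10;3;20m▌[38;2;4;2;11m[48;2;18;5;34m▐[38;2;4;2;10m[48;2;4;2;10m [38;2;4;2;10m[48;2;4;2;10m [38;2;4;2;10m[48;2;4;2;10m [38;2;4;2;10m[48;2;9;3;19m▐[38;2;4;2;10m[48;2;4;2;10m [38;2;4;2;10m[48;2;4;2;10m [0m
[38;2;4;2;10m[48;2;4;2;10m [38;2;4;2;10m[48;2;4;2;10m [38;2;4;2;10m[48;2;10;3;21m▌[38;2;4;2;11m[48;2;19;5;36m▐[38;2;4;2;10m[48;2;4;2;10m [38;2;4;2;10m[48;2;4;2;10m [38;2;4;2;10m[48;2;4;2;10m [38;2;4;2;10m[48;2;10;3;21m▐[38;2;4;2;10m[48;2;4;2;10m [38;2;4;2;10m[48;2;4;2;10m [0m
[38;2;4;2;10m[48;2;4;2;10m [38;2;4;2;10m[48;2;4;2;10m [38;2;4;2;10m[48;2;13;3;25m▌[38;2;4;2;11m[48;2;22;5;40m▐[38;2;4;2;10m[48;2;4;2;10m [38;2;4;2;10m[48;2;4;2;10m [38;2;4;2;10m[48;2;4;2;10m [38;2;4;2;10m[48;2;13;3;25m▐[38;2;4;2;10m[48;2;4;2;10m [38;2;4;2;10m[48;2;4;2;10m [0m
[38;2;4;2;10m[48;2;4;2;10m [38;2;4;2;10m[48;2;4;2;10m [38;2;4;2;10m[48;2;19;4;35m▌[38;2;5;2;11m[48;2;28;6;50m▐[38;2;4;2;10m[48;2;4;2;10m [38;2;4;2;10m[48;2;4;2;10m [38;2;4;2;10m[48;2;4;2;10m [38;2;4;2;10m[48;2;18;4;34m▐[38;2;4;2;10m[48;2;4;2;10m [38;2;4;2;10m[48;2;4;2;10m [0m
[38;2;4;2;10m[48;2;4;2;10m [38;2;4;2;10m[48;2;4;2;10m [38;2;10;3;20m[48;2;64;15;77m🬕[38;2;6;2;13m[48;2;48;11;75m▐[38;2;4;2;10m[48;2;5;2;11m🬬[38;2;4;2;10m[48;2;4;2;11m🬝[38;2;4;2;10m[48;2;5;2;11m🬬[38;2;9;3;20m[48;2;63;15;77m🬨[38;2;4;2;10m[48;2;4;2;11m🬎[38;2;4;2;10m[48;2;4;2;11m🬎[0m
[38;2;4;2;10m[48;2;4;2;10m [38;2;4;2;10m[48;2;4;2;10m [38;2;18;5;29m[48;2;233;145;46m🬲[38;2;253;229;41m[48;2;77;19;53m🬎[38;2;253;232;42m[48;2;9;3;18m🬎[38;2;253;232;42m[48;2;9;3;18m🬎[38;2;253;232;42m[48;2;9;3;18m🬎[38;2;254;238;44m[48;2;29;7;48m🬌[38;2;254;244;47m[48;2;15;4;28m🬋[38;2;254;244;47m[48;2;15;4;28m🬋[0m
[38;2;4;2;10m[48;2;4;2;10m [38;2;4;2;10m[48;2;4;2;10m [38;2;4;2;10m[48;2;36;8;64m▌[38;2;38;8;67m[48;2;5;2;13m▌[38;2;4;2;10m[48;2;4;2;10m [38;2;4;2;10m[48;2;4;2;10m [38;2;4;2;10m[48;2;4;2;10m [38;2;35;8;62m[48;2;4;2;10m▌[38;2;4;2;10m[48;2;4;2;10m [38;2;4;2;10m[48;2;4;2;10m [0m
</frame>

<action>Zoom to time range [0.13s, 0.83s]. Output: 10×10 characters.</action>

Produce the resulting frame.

<frame>
[38;2;4;2;10m[48;2;4;2;10m [38;2;4;2;10m[48;2;4;2;10m [38;2;9;3;19m[48;2;19;5;35m▌[38;2;4;2;10m[48;2;12;3;23m▐[38;2;4;2;10m[48;2;4;2;10m [38;2;4;2;10m[48;2;4;2;10m [38;2;4;2;10m[48;2;4;2;10m [38;2;4;2;10m[48;2;4;2;10m [38;2;4;2;11m[48;2;9;3;18m▌[38;2;4;2;10m[48;2;4;2;10m [0m
[38;2;4;2;10m[48;2;4;2;10m [38;2;4;2;10m[48;2;4;2;10m [38;2;10;3;20m[48;2;19;5;36m▌[38;2;12;3;24m[48;2;4;2;10m▌[38;2;4;2;10m[48;2;4;2;10m [38;2;4;2;10m[48;2;4;2;10m [38;2;4;2;10m[48;2;4;2;10m [38;2;4;2;10m[48;2;4;2;10m [38;2;4;2;11m[48;2;9;3;19m▌[38;2;4;2;10m[48;2;4;2;10m [0m
[38;2;4;2;10m[48;2;4;2;10m [38;2;4;2;10m[48;2;4;2;10m [38;2;10;3;21m[48;2;20;5;38m▌[38;2;4;2;10m[48;2;13;3;25m▐[38;2;4;2;10m[48;2;4;2;10m [38;2;4;2;10m[48;2;4;2;10m [38;2;4;2;10m[48;2;4;2;10m [38;2;4;2;10m[48;2;4;2;10m [38;2;5;2;11m[48;2;10;3;20m▌[38;2;4;2;10m[48;2;4;2;10m [0m
[38;2;4;2;10m[48;2;4;2;10m [38;2;4;2;10m[48;2;4;2;10m [38;2;12;3;24m[48;2;22;5;41m▌[38;2;4;2;10m[48;2;13;4;27m▐[38;2;4;2;10m[48;2;4;2;10m [38;2;4;2;10m[48;2;4;2;10m [38;2;4;2;10m[48;2;4;2;10m [38;2;4;2;10m[48;2;4;2;10m [38;2;5;2;12m[48;2;11;3;23m▌[38;2;4;2;10m[48;2;4;2;10m [0m
[38;2;4;2;10m[48;2;4;2;10m [38;2;4;2;10m[48;2;4;2;10m [38;2;15;4;29m[48;2;25;6;46m▌[38;2;4;2;10m[48;2;16;4;30m▐[38;2;4;2;10m[48;2;4;2;10m [38;2;4;2;10m[48;2;4;2;10m [38;2;4;2;10m[48;2;4;2;10m [38;2;4;2;10m[48;2;4;2;10m [38;2;5;2;12m[48;2;14;3;27m▌[38;2;4;2;10m[48;2;4;2;10m [0m
[38;2;4;2;10m[48;2;4;2;10m [38;2;4;2;10m[48;2;4;2;11m▌[38;2;21;5;39m[48;2;31;7;55m▌[38;2;4;2;10m[48;2;19;4;36m▐[38;2;4;2;10m[48;2;4;2;10m [38;2;4;2;10m[48;2;4;2;10m [38;2;4;2;10m[48;2;4;2;10m [38;2;4;2;10m[48;2;4;2;10m [38;2;6;2;14m[48;2;19;4;36m▌[38;2;4;2;10m[48;2;4;2;10m [0m
[38;2;4;2;10m[48;2;4;2;10m [38;2;4;2;10m[48;2;5;2;12m▌[38;2;35;8;63m[48;2;50;11;85m🬆[38;2;4;2;10m[48;2;28;7;51m▐[38;2;4;2;10m[48;2;4;2;10m [38;2;4;2;10m[48;2;4;2;10m [38;2;4;2;10m[48;2;4;2;10m [38;2;4;2;10m[48;2;4;2;10m [38;2;15;4;29m[48;2;41;9;73m🬕[38;2;4;2;10m[48;2;4;2;10m [0m
[38;2;4;2;10m[48;2;4;2;10m [38;2;4;2;10m[48;2;6;2;14m▌[38;2;134;34;83m[48;2;252;209;33m🬒[38;2;25;6;46m[48;2;253;234;43m🬂[38;2;6;2;13m[48;2;253;233;43m🬂[38;2;5;2;12m[48;2;253;233;43m🬂[38;2;4;2;12m[48;2;253;233;43m🬂[38;2;6;2;13m[48;2;253;233;43m🬂[38;2;82;20;60m[48;2;253;227;40m🬂[38;2;36;9;50m[48;2;254;245;48m🬎[0m
[38;2;4;2;10m[48;2;4;2;10m [38;2;4;2;10m[48;2;5;2;13m▌[38;2;178;46;81m[48;2;56;13;80m🬁[38;2;71;17;79m[48;2;13;3;26m🬄[38;2;15;4;29m[48;2;4;2;10m🬂[38;2;15;4;29m[48;2;4;2;10m🬂[38;2;15;4;29m[48;2;4;2;10m🬂[38;2;15;4;29m[48;2;4;2;10m🬂[38;2;43;10;75m[48;2;16;4;30m▐[38;2;15;4;29m[48;2;4;2;10m🬂[0m
[38;2;4;2;10m[48;2;4;2;10m [38;2;4;2;10m[48;2;5;2;12m▌[38;2;35;8;63m[48;2;31;7;56m🬂[38;2;21;5;39m[48;2;4;2;10m▌[38;2;4;2;10m[48;2;4;2;10m [38;2;4;2;10m[48;2;4;2;10m [38;2;4;2;10m[48;2;4;2;10m [38;2;4;2;10m[48;2;4;2;10m [38;2;30;7;53m[48;2;9;3;18m▐[38;2;4;2;10m[48;2;4;2;10m [0m
</frame>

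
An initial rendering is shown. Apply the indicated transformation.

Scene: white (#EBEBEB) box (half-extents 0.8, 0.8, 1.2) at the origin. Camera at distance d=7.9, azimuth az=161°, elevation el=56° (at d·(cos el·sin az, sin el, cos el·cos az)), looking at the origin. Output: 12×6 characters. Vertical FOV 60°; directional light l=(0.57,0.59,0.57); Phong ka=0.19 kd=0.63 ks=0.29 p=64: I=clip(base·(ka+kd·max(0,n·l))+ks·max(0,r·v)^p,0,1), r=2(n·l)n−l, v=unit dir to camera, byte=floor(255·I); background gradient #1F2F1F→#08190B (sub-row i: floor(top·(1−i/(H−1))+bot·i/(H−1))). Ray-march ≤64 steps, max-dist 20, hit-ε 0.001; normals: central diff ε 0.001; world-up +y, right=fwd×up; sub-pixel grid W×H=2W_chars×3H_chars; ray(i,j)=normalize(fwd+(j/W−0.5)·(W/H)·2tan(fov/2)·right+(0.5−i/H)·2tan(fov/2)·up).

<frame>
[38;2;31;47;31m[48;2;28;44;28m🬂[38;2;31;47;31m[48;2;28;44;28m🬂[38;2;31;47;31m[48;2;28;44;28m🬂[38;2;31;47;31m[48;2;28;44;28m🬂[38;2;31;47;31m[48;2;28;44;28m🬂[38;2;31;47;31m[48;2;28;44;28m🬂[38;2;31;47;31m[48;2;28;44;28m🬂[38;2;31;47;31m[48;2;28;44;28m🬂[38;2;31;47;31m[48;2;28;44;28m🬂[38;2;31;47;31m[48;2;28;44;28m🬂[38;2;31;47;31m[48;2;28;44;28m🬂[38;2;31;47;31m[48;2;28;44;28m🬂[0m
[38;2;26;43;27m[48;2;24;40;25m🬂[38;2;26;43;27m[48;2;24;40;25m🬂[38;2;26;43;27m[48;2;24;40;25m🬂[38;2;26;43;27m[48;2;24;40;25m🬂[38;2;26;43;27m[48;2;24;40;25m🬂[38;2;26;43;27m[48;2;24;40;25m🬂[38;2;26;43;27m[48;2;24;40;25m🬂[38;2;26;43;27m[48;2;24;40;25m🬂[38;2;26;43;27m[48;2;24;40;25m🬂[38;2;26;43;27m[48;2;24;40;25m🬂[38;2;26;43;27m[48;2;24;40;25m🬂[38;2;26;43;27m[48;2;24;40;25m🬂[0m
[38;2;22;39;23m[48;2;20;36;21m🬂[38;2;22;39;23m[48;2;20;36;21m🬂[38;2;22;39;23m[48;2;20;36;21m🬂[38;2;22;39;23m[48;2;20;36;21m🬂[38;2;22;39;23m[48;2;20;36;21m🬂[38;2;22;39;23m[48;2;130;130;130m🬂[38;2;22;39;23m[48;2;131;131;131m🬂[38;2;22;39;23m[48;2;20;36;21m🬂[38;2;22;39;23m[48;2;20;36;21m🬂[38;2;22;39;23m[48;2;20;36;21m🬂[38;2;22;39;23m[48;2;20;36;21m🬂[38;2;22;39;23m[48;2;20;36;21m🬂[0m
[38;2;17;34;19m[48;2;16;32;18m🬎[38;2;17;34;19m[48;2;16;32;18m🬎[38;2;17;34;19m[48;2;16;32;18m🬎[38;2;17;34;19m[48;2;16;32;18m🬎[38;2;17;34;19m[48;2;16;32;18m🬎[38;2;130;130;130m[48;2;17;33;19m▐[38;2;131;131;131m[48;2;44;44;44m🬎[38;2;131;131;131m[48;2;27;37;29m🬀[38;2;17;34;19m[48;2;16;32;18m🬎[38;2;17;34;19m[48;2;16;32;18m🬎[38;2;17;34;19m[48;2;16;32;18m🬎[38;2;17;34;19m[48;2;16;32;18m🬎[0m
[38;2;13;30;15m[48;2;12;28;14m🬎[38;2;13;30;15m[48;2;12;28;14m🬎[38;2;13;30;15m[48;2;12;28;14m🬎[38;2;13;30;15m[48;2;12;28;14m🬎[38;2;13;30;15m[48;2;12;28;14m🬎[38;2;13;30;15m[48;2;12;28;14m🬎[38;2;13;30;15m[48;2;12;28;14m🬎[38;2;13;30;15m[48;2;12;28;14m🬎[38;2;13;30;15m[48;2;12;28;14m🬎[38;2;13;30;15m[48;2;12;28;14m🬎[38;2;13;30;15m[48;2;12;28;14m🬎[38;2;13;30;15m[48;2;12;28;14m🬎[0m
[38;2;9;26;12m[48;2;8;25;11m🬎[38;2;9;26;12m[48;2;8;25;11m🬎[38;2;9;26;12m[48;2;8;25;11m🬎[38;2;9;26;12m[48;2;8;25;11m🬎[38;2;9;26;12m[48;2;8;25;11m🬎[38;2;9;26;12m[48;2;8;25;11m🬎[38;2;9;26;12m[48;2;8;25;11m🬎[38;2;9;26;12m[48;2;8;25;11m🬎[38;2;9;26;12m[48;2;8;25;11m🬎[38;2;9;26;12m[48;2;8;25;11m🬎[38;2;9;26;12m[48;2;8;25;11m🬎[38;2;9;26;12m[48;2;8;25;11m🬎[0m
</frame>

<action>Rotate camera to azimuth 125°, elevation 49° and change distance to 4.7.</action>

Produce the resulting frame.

<frame>
[38;2;31;47;31m[48;2;28;44;28m🬂[38;2;31;47;31m[48;2;28;44;28m🬂[38;2;31;47;31m[48;2;28;44;28m🬂[38;2;31;47;31m[48;2;28;44;28m🬂[38;2;31;47;31m[48;2;28;44;28m🬂[38;2;31;47;31m[48;2;28;44;28m🬂[38;2;31;47;31m[48;2;28;44;28m🬂[38;2;31;47;31m[48;2;28;44;28m🬂[38;2;31;47;31m[48;2;28;44;28m🬂[38;2;31;47;31m[48;2;28;44;28m🬂[38;2;31;47;31m[48;2;28;44;28m🬂[38;2;31;47;31m[48;2;28;44;28m🬂[0m
[38;2;26;43;27m[48;2;24;40;25m🬂[38;2;26;43;27m[48;2;24;40;25m🬂[38;2;26;43;27m[48;2;24;40;25m🬂[38;2;26;43;27m[48;2;24;40;25m🬂[38;2;26;43;27m[48;2;24;40;25m🬂[38;2;25;42;26m[48;2;131;131;131m🬎[38;2;131;131;131m[48;2;25;41;26m🬏[38;2;26;43;27m[48;2;24;40;25m🬂[38;2;26;43;27m[48;2;24;40;25m🬂[38;2;26;43;27m[48;2;24;40;25m🬂[38;2;26;43;27m[48;2;24;40;25m🬂[38;2;26;43;27m[48;2;24;40;25m🬂[0m
[38;2;22;39;23m[48;2;20;36;21m🬂[38;2;22;39;23m[48;2;20;36;21m🬂[38;2;22;39;23m[48;2;20;36;21m🬂[38;2;130;130;130m[48;2;21;37;22m🬦[38;2;131;131;131m[48;2;129;129;129m🬬[38;2;131;131;131m[48;2;131;131;131m [38;2;131;131;131m[48;2;131;131;131m [38;2;131;131;131m[48;2;22;39;23m🬺[38;2;29;40;30m[48;2;131;131;131m🬡[38;2;22;39;23m[48;2;20;36;21m🬂[38;2;22;39;23m[48;2;20;36;21m🬂[38;2;22;39;23m[48;2;20;36;21m🬂[0m
[38;2;17;34;19m[48;2;16;32;18m🬎[38;2;17;34;19m[48;2;16;32;18m🬎[38;2;17;34;19m[48;2;16;32;18m🬎[38;2;17;34;19m[48;2;16;32;18m🬎[38;2;129;129;129m[48;2;16;32;18m🬬[38;2;129;129;129m[48;2;131;131;131m🬺[38;2;131;131;131m[48;2;129;129;129m🬊[38;2;131;131;131m[48;2;44;44;44m🬝[38;2;131;131;131m[48;2;27;37;29m🬀[38;2;17;34;19m[48;2;16;32;18m🬎[38;2;17;34;19m[48;2;16;32;18m🬎[38;2;17;34;19m[48;2;16;32;18m🬎[0m
[38;2;13;30;15m[48;2;12;28;14m🬎[38;2;13;30;15m[48;2;12;28;14m🬎[38;2;13;30;15m[48;2;12;28;14m🬎[38;2;13;30;15m[48;2;12;28;14m🬎[38;2;13;30;15m[48;2;12;28;14m🬎[38;2;129;129;129m[48;2;12;29;14m🬁[38;2;129;129;129m[48;2;12;28;14m🬎[38;2;129;129;129m[48;2;28;36;29m🬄[38;2;13;30;15m[48;2;12;28;14m🬎[38;2;13;30;15m[48;2;12;28;14m🬎[38;2;13;30;15m[48;2;12;28;14m🬎[38;2;13;30;15m[48;2;12;28;14m🬎[0m
[38;2;9;26;12m[48;2;8;25;11m🬎[38;2;9;26;12m[48;2;8;25;11m🬎[38;2;9;26;12m[48;2;8;25;11m🬎[38;2;9;26;12m[48;2;8;25;11m🬎[38;2;9;26;12m[48;2;8;25;11m🬎[38;2;9;26;12m[48;2;8;25;11m🬎[38;2;9;26;12m[48;2;8;25;11m🬎[38;2;9;26;12m[48;2;8;25;11m🬎[38;2;9;26;12m[48;2;8;25;11m🬎[38;2;9;26;12m[48;2;8;25;11m🬎[38;2;9;26;12m[48;2;8;25;11m🬎[38;2;9;26;12m[48;2;8;25;11m🬎[0m
</frame>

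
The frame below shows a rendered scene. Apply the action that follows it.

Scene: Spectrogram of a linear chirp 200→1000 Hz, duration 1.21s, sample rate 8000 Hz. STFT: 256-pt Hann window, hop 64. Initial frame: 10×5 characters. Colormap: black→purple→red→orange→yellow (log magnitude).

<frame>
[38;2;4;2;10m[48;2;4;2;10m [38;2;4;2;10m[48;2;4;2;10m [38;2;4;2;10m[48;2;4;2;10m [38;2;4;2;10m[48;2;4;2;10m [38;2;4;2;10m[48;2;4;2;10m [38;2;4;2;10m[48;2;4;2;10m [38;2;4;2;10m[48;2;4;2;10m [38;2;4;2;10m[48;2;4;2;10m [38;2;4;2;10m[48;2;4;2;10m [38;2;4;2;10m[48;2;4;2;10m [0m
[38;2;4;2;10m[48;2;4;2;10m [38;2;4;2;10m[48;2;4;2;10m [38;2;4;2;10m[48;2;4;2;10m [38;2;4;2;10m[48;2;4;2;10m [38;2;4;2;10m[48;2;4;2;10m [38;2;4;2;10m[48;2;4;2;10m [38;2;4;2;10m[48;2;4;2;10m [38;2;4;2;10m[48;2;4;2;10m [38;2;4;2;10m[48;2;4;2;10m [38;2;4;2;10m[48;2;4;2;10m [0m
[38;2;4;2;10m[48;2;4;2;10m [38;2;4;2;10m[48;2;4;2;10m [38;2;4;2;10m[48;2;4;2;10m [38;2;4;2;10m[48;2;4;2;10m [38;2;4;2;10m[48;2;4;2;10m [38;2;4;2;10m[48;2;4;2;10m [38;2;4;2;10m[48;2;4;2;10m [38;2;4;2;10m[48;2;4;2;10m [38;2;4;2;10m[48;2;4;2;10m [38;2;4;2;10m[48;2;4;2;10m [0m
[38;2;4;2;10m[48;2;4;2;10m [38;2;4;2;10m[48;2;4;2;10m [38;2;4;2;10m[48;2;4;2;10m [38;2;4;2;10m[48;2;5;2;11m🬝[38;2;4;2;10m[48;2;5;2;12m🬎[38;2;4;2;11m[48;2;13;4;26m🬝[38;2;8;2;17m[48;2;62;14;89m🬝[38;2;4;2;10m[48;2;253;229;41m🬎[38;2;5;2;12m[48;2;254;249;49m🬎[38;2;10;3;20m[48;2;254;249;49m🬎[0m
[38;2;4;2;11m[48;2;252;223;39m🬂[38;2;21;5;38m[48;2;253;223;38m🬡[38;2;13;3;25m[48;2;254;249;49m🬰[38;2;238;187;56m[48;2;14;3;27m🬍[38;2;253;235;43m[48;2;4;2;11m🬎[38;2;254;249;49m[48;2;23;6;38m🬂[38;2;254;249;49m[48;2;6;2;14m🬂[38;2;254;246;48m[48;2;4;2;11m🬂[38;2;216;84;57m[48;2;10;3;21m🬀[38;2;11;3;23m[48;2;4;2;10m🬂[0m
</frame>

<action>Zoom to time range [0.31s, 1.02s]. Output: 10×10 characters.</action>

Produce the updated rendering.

<frame>
[38;2;4;2;10m[48;2;4;2;10m [38;2;4;2;10m[48;2;4;2;10m [38;2;4;2;10m[48;2;4;2;10m [38;2;4;2;10m[48;2;4;2;10m [38;2;4;2;10m[48;2;4;2;10m [38;2;4;2;10m[48;2;4;2;10m [38;2;4;2;10m[48;2;4;2;10m [38;2;4;2;10m[48;2;4;2;10m [38;2;4;2;10m[48;2;4;2;10m [38;2;4;2;10m[48;2;4;2;10m [0m
[38;2;4;2;10m[48;2;4;2;10m [38;2;4;2;10m[48;2;4;2;10m [38;2;4;2;10m[48;2;4;2;10m [38;2;4;2;10m[48;2;4;2;10m [38;2;4;2;10m[48;2;4;2;10m [38;2;4;2;10m[48;2;4;2;10m [38;2;4;2;10m[48;2;4;2;10m [38;2;4;2;10m[48;2;4;2;10m [38;2;4;2;10m[48;2;4;2;10m [38;2;4;2;10m[48;2;4;2;10m [0m
[38;2;4;2;10m[48;2;4;2;10m [38;2;4;2;10m[48;2;4;2;10m [38;2;4;2;10m[48;2;4;2;10m [38;2;4;2;10m[48;2;4;2;10m [38;2;4;2;10m[48;2;4;2;10m [38;2;4;2;10m[48;2;4;2;10m [38;2;4;2;10m[48;2;4;2;10m [38;2;4;2;10m[48;2;4;2;10m [38;2;4;2;10m[48;2;4;2;10m [38;2;4;2;10m[48;2;4;2;10m [0m
[38;2;4;2;10m[48;2;4;2;10m [38;2;4;2;10m[48;2;4;2;10m [38;2;4;2;10m[48;2;4;2;10m [38;2;4;2;10m[48;2;4;2;10m [38;2;4;2;10m[48;2;4;2;10m [38;2;4;2;10m[48;2;4;2;10m [38;2;4;2;10m[48;2;4;2;10m [38;2;4;2;10m[48;2;4;2;10m [38;2;4;2;10m[48;2;4;2;10m [38;2;4;2;10m[48;2;4;2;10m [0m
[38;2;4;2;10m[48;2;4;2;10m [38;2;4;2;10m[48;2;4;2;10m [38;2;4;2;10m[48;2;4;2;10m [38;2;4;2;10m[48;2;4;2;10m [38;2;4;2;10m[48;2;4;2;10m [38;2;4;2;10m[48;2;4;2;10m [38;2;4;2;10m[48;2;4;2;10m [38;2;4;2;10m[48;2;4;2;10m [38;2;4;2;10m[48;2;4;2;10m [38;2;4;2;10m[48;2;4;2;10m [0m
[38;2;4;2;10m[48;2;4;2;10m [38;2;4;2;10m[48;2;4;2;10m [38;2;4;2;10m[48;2;4;2;10m [38;2;4;2;10m[48;2;4;2;10m [38;2;4;2;10m[48;2;4;2;10m [38;2;4;2;10m[48;2;4;2;10m [38;2;4;2;10m[48;2;4;2;10m [38;2;4;2;10m[48;2;4;2;10m [38;2;4;2;10m[48;2;4;2;10m [38;2;4;2;10m[48;2;4;2;10m [0m
[38;2;4;2;10m[48;2;4;2;10m [38;2;4;2;10m[48;2;4;2;10m [38;2;4;2;10m[48;2;4;2;10m [38;2;4;2;10m[48;2;4;2;10m [38;2;4;2;10m[48;2;4;2;10m [38;2;4;2;10m[48;2;4;2;10m [38;2;4;2;10m[48;2;4;2;10m [38;2;4;2;10m[48;2;4;2;10m [38;2;4;2;10m[48;2;4;2;10m [38;2;4;2;10m[48;2;4;2;10m [0m
[38;2;4;2;10m[48;2;4;2;11m🬝[38;2;4;2;10m[48;2;4;2;11m🬝[38;2;4;2;10m[48;2;5;2;11m🬎[38;2;4;2;10m[48;2;5;2;12m🬎[38;2;4;2;10m[48;2;7;2;15m🬎[38;2;4;2;10m[48;2;11;3;23m🬎[38;2;4;2;11m[48;2;21;5;39m🬎[38;2;17;4;29m[48;2;217;86;55m🬝[38;2;8;2;16m[48;2;253;226;40m🬎[38;2;18;4;35m[48;2;254;249;49m🬎[0m
[38;2;12;3;23m[48;2;254;248;49m🬎[38;2;25;6;41m[48;2;254;248;49m🬎[38;2;10;3;21m[48;2;250;214;39m🬂[38;2;19;5;35m[48;2;253;221;37m🬂[38;2;85;21;82m[48;2;254;249;49m🬰[38;2;253;228;40m[48;2;19;5;36m🬎[38;2;247;205;43m[48;2;9;3;19m🬎[38;2;254;249;49m[48;2;25;6;40m🬂[38;2;254;246;48m[48;2;11;3;22m🬂[38;2;223;119;52m[48;2;6;2;14m🬂[0m
[38;2;243;139;18m[48;2;19;5;29m🬀[38;2;33;7;58m[48;2;5;2;12m🬂[38;2;11;3;22m[48;2;4;2;10m🬂[38;2;8;2;17m[48;2;4;2;10m🬂[38;2;6;2;13m[48;2;4;2;10m🬂[38;2;5;2;11m[48;2;4;2;10m🬂[38;2;4;2;11m[48;2;4;2;10m🬂[38;2;4;2;10m[48;2;4;2;10m [38;2;4;2;10m[48;2;4;2;10m [38;2;4;2;10m[48;2;4;2;10m [0m
</frame>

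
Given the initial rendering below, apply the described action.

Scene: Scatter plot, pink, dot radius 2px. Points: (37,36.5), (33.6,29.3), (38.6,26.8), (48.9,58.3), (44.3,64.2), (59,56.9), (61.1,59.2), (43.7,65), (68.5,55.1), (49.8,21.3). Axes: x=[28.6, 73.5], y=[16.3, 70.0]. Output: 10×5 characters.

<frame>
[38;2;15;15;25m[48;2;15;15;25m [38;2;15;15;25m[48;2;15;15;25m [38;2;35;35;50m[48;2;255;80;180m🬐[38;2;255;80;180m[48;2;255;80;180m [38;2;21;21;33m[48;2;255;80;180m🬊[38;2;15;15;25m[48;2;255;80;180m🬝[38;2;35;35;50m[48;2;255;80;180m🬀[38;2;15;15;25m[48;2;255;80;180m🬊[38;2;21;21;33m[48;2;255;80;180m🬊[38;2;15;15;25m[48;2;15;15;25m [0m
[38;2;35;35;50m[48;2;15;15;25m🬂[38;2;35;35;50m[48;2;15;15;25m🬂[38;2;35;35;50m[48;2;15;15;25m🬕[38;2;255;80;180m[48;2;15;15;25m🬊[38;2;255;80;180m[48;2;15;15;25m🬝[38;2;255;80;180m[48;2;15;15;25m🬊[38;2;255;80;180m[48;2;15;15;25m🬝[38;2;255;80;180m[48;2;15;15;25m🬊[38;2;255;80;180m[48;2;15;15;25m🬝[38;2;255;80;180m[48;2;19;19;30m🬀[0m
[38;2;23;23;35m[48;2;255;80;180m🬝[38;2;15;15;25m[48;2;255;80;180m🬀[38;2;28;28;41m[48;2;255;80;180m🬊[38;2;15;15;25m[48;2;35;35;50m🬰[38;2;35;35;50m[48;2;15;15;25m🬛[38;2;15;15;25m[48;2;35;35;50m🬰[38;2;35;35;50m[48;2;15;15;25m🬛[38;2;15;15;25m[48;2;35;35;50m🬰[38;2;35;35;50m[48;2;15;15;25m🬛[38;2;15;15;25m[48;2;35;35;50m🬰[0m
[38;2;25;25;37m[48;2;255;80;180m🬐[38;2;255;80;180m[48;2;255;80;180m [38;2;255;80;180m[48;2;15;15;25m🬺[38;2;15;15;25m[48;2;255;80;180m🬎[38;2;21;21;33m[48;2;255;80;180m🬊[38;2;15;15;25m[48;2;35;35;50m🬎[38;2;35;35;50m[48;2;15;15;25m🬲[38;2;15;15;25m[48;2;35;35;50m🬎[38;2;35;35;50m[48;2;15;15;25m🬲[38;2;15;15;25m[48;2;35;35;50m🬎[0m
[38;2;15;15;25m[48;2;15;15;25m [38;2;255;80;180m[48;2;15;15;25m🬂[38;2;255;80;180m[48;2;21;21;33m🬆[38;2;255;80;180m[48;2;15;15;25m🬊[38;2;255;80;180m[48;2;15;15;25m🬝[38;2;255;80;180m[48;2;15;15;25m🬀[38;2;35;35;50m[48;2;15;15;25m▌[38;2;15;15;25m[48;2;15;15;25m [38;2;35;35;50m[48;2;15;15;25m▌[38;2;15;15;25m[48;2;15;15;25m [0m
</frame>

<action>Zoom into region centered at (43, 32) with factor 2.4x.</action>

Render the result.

<frame>
[38;2;15;15;25m[48;2;15;15;25m [38;2;15;15;25m[48;2;255;80;180m🬝[38;2;35;35;50m[48;2;15;15;25m▌[38;2;15;15;25m[48;2;15;15;25m [38;2;35;35;50m[48;2;15;15;25m▌[38;2;15;15;25m[48;2;15;15;25m [38;2;35;35;50m[48;2;15;15;25m▌[38;2;15;15;25m[48;2;15;15;25m [38;2;35;35;50m[48;2;15;15;25m▌[38;2;15;15;25m[48;2;15;15;25m [0m
[38;2;23;23;35m[48;2;255;80;180m🬴[38;2;255;80;180m[48;2;255;80;180m [38;2;255;80;180m[48;2;25;25;37m🬛[38;2;35;35;50m[48;2;15;15;25m🬂[38;2;35;35;50m[48;2;15;15;25m🬕[38;2;35;35;50m[48;2;15;15;25m🬂[38;2;35;35;50m[48;2;15;15;25m🬕[38;2;35;35;50m[48;2;15;15;25m🬂[38;2;35;35;50m[48;2;15;15;25m🬕[38;2;35;35;50m[48;2;15;15;25m🬂[0m
[38;2;255;80;180m[48;2;15;15;25m🬺[38;2;25;25;37m[48;2;255;80;180m🬪[38;2;31;31;45m[48;2;255;80;180m🬝[38;2;15;15;25m[48;2;35;35;50m🬰[38;2;35;35;50m[48;2;15;15;25m🬛[38;2;15;15;25m[48;2;35;35;50m🬰[38;2;35;35;50m[48;2;15;15;25m🬛[38;2;15;15;25m[48;2;35;35;50m🬰[38;2;35;35;50m[48;2;15;15;25m🬛[38;2;15;15;25m[48;2;35;35;50m🬰[0m
[38;2;255;80;180m[48;2;28;28;41m🬆[38;2;23;23;35m[48;2;255;80;180m🬴[38;2;255;80;180m[48;2;255;80;180m [38;2;255;80;180m[48;2;25;25;37m🬛[38;2;35;35;50m[48;2;15;15;25m🬲[38;2;15;15;25m[48;2;35;35;50m🬎[38;2;35;35;50m[48;2;15;15;25m🬲[38;2;15;15;25m[48;2;35;35;50m🬎[38;2;27;27;40m[48;2;255;80;180m🬬[38;2;15;15;25m[48;2;35;35;50m🬎[0m
[38;2;15;15;25m[48;2;15;15;25m [38;2;15;15;25m[48;2;15;15;25m [38;2;255;80;180m[48;2;27;27;40m🬁[38;2;15;15;25m[48;2;15;15;25m [38;2;35;35;50m[48;2;15;15;25m▌[38;2;15;15;25m[48;2;15;15;25m [38;2;35;35;50m[48;2;15;15;25m▌[38;2;15;15;25m[48;2;255;80;180m🬐[38;2;255;80;180m[48;2;255;80;180m [38;2;15;15;25m[48;2;255;80;180m🬸[0m
</frame>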